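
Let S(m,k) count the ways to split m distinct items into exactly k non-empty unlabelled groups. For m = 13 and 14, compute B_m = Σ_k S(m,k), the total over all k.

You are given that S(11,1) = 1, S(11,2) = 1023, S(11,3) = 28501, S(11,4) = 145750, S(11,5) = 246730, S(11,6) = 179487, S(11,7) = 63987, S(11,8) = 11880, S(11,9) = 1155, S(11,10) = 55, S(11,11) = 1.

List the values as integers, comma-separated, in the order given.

@12  (12,1):1·1+0→1, (12,2):1023·2+1→2047, (12,3):28501·3+1023→86526, (12,4):145750·4+28501→611501, (12,5):246730·5+145750→1379400, (12,6):179487·6+246730→1323652, (12,7):63987·7+179487→627396, (12,8):11880·8+63987→159027, (12,9):1155·9+11880→22275, (12,10):55·10+1155→1705, (12,11):1·11+55→66, (12,12):0·12+1→1
@13  (13,1):1·1+0→1, (13,2):2047·2+1→4095, (13,3):86526·3+2047→261625, (13,4):611501·4+86526→2532530, (13,5):1379400·5+611501→7508501, (13,6):1323652·6+1379400→9321312, (13,7):627396·7+1323652→5715424, (13,8):159027·8+627396→1899612, (13,9):22275·9+159027→359502, (13,10):1705·10+22275→39325, (13,11):66·11+1705→2431, (13,12):1·12+66→78, (13,13):0·13+1→1
@14  (14,1):1·1+0→1, (14,2):4095·2+1→8191, (14,3):261625·3+4095→788970, (14,4):2532530·4+261625→10391745, (14,5):7508501·5+2532530→40075035, (14,6):9321312·6+7508501→63436373, (14,7):5715424·7+9321312→49329280, (14,8):1899612·8+5715424→20912320, (14,9):359502·9+1899612→5135130, (14,10):39325·10+359502→752752, (14,11):2431·11+39325→66066, (14,12):78·12+2431→3367, (14,13):1·13+78→91, (14,14):0·14+1→1
B_13 = ΣS(13,k) = 1+4095+261625+2532530+7508501+9321312+5715424+1899612+359502+39325+2431+78+1 = 27644437
B_14 = ΣS(14,k) = 1+8191+788970+10391745+40075035+63436373+49329280+20912320+5135130+752752+66066+3367+91+1 = 190899322

27644437, 190899322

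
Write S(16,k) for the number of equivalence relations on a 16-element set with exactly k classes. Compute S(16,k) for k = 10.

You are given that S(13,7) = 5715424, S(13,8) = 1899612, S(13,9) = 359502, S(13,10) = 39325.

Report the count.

@14  (14,8):1899612·8+5715424→20912320, (14,9):359502·9+1899612→5135130, (14,10):39325·10+359502→752752
@15  (15,9):5135130·9+20912320→67128490, (15,10):752752·10+5135130→12662650
@16  (16,10):12662650·10+67128490→193754990
Read S(16,10) = 193754990.

193754990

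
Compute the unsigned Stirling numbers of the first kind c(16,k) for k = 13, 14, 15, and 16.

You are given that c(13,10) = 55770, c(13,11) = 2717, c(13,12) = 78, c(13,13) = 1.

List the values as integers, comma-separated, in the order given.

218400, 6580, 120, 1

[14] T[14,11]:13*2717+55770=91091 · T[14,12]:13*78+2717=3731 · T[14,13]:13*1+78=91 · T[14,14]:13*0+1=1
[15] T[15,12]:14*3731+91091=143325 · T[15,13]:14*91+3731=5005 · T[15,14]:14*1+91=105 · T[15,15]:14*0+1=1
[16] T[16,13]:15*5005+143325=218400 · T[16,14]:15*105+5005=6580 · T[16,15]:15*1+105=120 · T[16,16]:15*0+1=1
Read c(16,13) = 218400, c(16,14) = 6580, c(16,15) = 120, c(16,16) = 1.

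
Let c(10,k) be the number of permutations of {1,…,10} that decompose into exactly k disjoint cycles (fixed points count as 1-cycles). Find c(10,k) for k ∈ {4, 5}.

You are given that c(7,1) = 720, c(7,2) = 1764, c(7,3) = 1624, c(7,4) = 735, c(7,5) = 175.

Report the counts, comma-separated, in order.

723680, 269325

@8  (8,2):1764·7+720→13068, (8,3):1624·7+1764→13132, (8,4):735·7+1624→6769, (8,5):175·7+735→1960
@9  (9,3):13132·8+13068→118124, (9,4):6769·8+13132→67284, (9,5):1960·8+6769→22449
@10  (10,4):67284·9+118124→723680, (10,5):22449·9+67284→269325
Read c(10,4) = 723680, c(10,5) = 269325.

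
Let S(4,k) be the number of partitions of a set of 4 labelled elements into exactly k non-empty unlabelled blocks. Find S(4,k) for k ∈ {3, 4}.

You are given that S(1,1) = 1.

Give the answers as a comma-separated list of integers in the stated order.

@2  (2,1):1·1+0→1, (2,2):0·2+1→1
@3  (3,2):1·2+1→3, (3,3):0·3+1→1
@4  (4,3):1·3+3→6, (4,4):0·4+1→1
Read S(4,3) = 6, S(4,4) = 1.

6, 1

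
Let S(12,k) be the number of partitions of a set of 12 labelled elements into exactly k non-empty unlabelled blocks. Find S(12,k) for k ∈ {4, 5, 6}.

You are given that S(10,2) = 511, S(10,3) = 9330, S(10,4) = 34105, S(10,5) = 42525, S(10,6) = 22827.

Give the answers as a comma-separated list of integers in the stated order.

r11: T_11,3=3×9330+511=28501; T_11,4=4×34105+9330=145750; T_11,5=5×42525+34105=246730; T_11,6=6×22827+42525=179487
r12: T_12,4=4×145750+28501=611501; T_12,5=5×246730+145750=1379400; T_12,6=6×179487+246730=1323652
Read S(12,4) = 611501, S(12,5) = 1379400, S(12,6) = 1323652.

611501, 1379400, 1323652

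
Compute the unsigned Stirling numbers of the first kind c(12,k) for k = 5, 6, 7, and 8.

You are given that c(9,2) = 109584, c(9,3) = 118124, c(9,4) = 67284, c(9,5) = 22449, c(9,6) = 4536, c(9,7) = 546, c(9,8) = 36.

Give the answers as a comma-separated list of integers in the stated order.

@10  (10,3):118124·9+109584→1172700, (10,4):67284·9+118124→723680, (10,5):22449·9+67284→269325, (10,6):4536·9+22449→63273, (10,7):546·9+4536→9450, (10,8):36·9+546→870
@11  (11,4):723680·10+1172700→8409500, (11,5):269325·10+723680→3416930, (11,6):63273·10+269325→902055, (11,7):9450·10+63273→157773, (11,8):870·10+9450→18150
@12  (12,5):3416930·11+8409500→45995730, (12,6):902055·11+3416930→13339535, (12,7):157773·11+902055→2637558, (12,8):18150·11+157773→357423
Read c(12,5) = 45995730, c(12,6) = 13339535, c(12,7) = 2637558, c(12,8) = 357423.

45995730, 13339535, 2637558, 357423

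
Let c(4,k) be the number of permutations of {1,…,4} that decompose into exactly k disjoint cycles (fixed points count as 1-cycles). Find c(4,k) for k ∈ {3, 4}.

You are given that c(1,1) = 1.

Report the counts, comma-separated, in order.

6, 1

r2: T_2,1=1×1+0=1; T_2,2=1×0+1=1
r3: T_3,2=2×1+1=3; T_3,3=2×0+1=1
r4: T_4,3=3×1+3=6; T_4,4=3×0+1=1
Read c(4,3) = 6, c(4,4) = 1.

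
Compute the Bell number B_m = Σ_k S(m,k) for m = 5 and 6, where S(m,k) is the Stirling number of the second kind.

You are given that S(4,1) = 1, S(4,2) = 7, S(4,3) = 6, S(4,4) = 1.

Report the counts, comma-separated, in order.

@5  (5,1):1·1+0→1, (5,2):7·2+1→15, (5,3):6·3+7→25, (5,4):1·4+6→10, (5,5):0·5+1→1
@6  (6,1):1·1+0→1, (6,2):15·2+1→31, (6,3):25·3+15→90, (6,4):10·4+25→65, (6,5):1·5+10→15, (6,6):0·6+1→1
B_5 = ΣS(5,k) = 1+15+25+10+1 = 52
B_6 = ΣS(6,k) = 1+31+90+65+15+1 = 203

52, 203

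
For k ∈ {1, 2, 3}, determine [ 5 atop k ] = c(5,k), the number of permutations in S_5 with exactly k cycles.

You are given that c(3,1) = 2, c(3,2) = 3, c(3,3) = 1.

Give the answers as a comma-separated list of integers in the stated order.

24, 50, 35

@4  (4,1):2·3+0→6, (4,2):3·3+2→11, (4,3):1·3+3→6
@5  (5,1):6·4+0→24, (5,2):11·4+6→50, (5,3):6·4+11→35
Read c(5,1) = 24, c(5,2) = 50, c(5,3) = 35.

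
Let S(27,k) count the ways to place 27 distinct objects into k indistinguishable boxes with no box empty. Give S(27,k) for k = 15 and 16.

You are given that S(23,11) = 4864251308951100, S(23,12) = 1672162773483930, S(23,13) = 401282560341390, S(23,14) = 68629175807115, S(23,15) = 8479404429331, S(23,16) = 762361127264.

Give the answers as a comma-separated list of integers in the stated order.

1834634071262848260, 294063066070824960

@24  (24,12):1672162773483930·12+4864251308951100→24930204590758260, (24,13):401282560341390·13+1672162773483930→6888836057922000, (24,14):68629175807115·14+401282560341390→1362091021641000, (24,15):8479404429331·15+68629175807115→195820242247080, (24,16):762361127264·16+8479404429331→20677182465555
@25  (25,13):6888836057922000·13+24930204590758260→114485073343744260, (25,14):1362091021641000·14+6888836057922000→25958110360896000, (25,15):195820242247080·15+1362091021641000→4299394655347200, (25,16):20677182465555·16+195820242247080→526655161695960
@26  (26,14):25958110360896000·14+114485073343744260→477898618396288260, (26,15):4299394655347200·15+25958110360896000→90449030191104000, (26,16):526655161695960·16+4299394655347200→12725877242482560
@27  (27,15):90449030191104000·15+477898618396288260→1834634071262848260, (27,16):12725877242482560·16+90449030191104000→294063066070824960
Read S(27,15) = 1834634071262848260, S(27,16) = 294063066070824960.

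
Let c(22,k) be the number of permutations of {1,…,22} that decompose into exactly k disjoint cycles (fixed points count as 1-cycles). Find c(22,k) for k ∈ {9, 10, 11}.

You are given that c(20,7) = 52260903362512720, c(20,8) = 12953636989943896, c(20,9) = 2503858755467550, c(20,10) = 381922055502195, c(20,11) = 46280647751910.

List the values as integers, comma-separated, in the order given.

1634980697246583456, 276019109275035346, 37600535086859745

[21] T[21,8]:20*12953636989943896+52260903362512720=311333643161390640 · T[21,9]:20*2503858755467550+12953636989943896=63030812099294896 · T[21,10]:20*381922055502195+2503858755467550=10142299865511450 · T[21,11]:20*46280647751910+381922055502195=1307535010540395
[22] T[22,9]:21*63030812099294896+311333643161390640=1634980697246583456 · T[22,10]:21*10142299865511450+63030812099294896=276019109275035346 · T[22,11]:21*1307535010540395+10142299865511450=37600535086859745
Read c(22,9) = 1634980697246583456, c(22,10) = 276019109275035346, c(22,11) = 37600535086859745.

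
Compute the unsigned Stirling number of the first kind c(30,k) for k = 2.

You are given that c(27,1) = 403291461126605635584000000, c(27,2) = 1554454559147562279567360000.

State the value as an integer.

i=28: T(28,1)=0+27·403291461126605635584000000=10888869450418352160768000000 | T(28,2)=403291461126605635584000000+27·1554454559147562279567360000=42373564558110787183902720000
i=29: T(29,1)=0+28·10888869450418352160768000000=304888344611713860501504000000 | T(29,2)=10888869450418352160768000000+28·42373564558110787183902720000=1197348677077520393310044160000
i=30: T(30,2)=304888344611713860501504000000+29·1197348677077520393310044160000=35027999979859805266492784640000
Read c(30,2) = 35027999979859805266492784640000.

35027999979859805266492784640000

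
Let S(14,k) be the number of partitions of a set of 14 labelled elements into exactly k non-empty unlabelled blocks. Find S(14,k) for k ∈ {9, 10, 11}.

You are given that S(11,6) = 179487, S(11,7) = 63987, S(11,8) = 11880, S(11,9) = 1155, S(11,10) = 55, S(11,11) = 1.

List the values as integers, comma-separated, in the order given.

5135130, 752752, 66066

i=12: T(12,7)=179487+7·63987=627396 | T(12,8)=63987+8·11880=159027 | T(12,9)=11880+9·1155=22275 | T(12,10)=1155+10·55=1705 | T(12,11)=55+11·1=66
i=13: T(13,8)=627396+8·159027=1899612 | T(13,9)=159027+9·22275=359502 | T(13,10)=22275+10·1705=39325 | T(13,11)=1705+11·66=2431
i=14: T(14,9)=1899612+9·359502=5135130 | T(14,10)=359502+10·39325=752752 | T(14,11)=39325+11·2431=66066
Read S(14,9) = 5135130, S(14,10) = 752752, S(14,11) = 66066.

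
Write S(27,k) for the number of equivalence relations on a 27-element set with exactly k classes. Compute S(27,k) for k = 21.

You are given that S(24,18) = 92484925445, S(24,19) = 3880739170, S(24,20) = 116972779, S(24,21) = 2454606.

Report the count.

@25  (25,19):3880739170·19+92484925445→166218969675, (25,20):116972779·20+3880739170→6220194750, (25,21):2454606·21+116972779→168519505
@26  (26,20):6220194750·20+166218969675→290622864675, (26,21):168519505·21+6220194750→9759104355
@27  (27,21):9759104355·21+290622864675→495564056130
Read S(27,21) = 495564056130.

495564056130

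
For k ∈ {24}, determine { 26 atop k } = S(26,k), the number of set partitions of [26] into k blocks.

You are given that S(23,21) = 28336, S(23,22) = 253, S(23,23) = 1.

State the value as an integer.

47450

[24] T[24,22]:22*253+28336=33902 · T[24,23]:23*1+253=276 · T[24,24]:24*0+1=1
[25] T[25,23]:23*276+33902=40250 · T[25,24]:24*1+276=300
[26] T[26,24]:24*300+40250=47450
Read S(26,24) = 47450.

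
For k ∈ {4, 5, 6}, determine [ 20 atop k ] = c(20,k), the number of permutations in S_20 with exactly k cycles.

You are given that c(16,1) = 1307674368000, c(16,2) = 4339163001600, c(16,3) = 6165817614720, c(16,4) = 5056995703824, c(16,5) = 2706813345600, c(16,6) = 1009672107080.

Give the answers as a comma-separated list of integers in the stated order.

@17  (17,1):1307674368000·16+0→20922789888000, (17,2):4339163001600·16+1307674368000→70734282393600, (17,3):6165817614720·16+4339163001600→102992244837120, (17,4):5056995703824·16+6165817614720→87077748875904, (17,5):2706813345600·16+5056995703824→48366009233424, (17,6):1009672107080·16+2706813345600→18861567058880
@18  (18,2):70734282393600·17+20922789888000→1223405590579200, (18,3):102992244837120·17+70734282393600→1821602444624640, (18,4):87077748875904·17+102992244837120→1583313975727488, (18,5):48366009233424·17+87077748875904→909299905844112, (18,6):18861567058880·17+48366009233424→369012649234384
@19  (19,3):1821602444624640·18+1223405590579200→34012249593822720, (19,4):1583313975727488·18+1821602444624640→30321254007719424, (19,5):909299905844112·18+1583313975727488→17950712280921504, (19,6):369012649234384·18+909299905844112→7551527592063024
@20  (20,4):30321254007719424·19+34012249593822720→610116075740491776, (20,5):17950712280921504·19+30321254007719424→371384787345228000, (20,6):7551527592063024·19+17950712280921504→161429736530118960
Read c(20,4) = 610116075740491776, c(20,5) = 371384787345228000, c(20,6) = 161429736530118960.

610116075740491776, 371384787345228000, 161429736530118960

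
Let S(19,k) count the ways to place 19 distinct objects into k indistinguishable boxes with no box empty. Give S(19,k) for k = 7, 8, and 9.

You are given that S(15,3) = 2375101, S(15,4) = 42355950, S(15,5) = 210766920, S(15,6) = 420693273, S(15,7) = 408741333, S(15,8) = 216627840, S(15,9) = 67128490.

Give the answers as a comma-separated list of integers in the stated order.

@16  (16,4):42355950·4+2375101→171798901, (16,5):210766920·5+42355950→1096190550, (16,6):420693273·6+210766920→2734926558, (16,7):408741333·7+420693273→3281882604, (16,8):216627840·8+408741333→2141764053, (16,9):67128490·9+216627840→820784250
@17  (17,5):1096190550·5+171798901→5652751651, (17,6):2734926558·6+1096190550→17505749898, (17,7):3281882604·7+2734926558→25708104786, (17,8):2141764053·8+3281882604→20415995028, (17,9):820784250·9+2141764053→9528822303
@18  (18,6):17505749898·6+5652751651→110687251039, (18,7):25708104786·7+17505749898→197462483400, (18,8):20415995028·8+25708104786→189036065010, (18,9):9528822303·9+20415995028→106175395755
@19  (19,7):197462483400·7+110687251039→1492924634839, (19,8):189036065010·8+197462483400→1709751003480, (19,9):106175395755·9+189036065010→1144614626805
Read S(19,7) = 1492924634839, S(19,8) = 1709751003480, S(19,9) = 1144614626805.

1492924634839, 1709751003480, 1144614626805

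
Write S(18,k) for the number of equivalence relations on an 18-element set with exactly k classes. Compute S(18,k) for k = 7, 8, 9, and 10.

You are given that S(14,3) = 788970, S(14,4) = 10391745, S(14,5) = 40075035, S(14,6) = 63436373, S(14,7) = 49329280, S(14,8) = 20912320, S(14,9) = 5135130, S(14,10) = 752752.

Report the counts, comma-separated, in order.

197462483400, 189036065010, 106175395755, 37112163803

row 15: T[15][4]=4·10391745+788970=42355950  T[15][5]=5·40075035+10391745=210766920  T[15][6]=6·63436373+40075035=420693273  T[15][7]=7·49329280+63436373=408741333  T[15][8]=8·20912320+49329280=216627840  T[15][9]=9·5135130+20912320=67128490  T[15][10]=10·752752+5135130=12662650
row 16: T[16][5]=5·210766920+42355950=1096190550  T[16][6]=6·420693273+210766920=2734926558  T[16][7]=7·408741333+420693273=3281882604  T[16][8]=8·216627840+408741333=2141764053  T[16][9]=9·67128490+216627840=820784250  T[16][10]=10·12662650+67128490=193754990
row 17: T[17][6]=6·2734926558+1096190550=17505749898  T[17][7]=7·3281882604+2734926558=25708104786  T[17][8]=8·2141764053+3281882604=20415995028  T[17][9]=9·820784250+2141764053=9528822303  T[17][10]=10·193754990+820784250=2758334150
row 18: T[18][7]=7·25708104786+17505749898=197462483400  T[18][8]=8·20415995028+25708104786=189036065010  T[18][9]=9·9528822303+20415995028=106175395755  T[18][10]=10·2758334150+9528822303=37112163803
Read S(18,7) = 197462483400, S(18,8) = 189036065010, S(18,9) = 106175395755, S(18,10) = 37112163803.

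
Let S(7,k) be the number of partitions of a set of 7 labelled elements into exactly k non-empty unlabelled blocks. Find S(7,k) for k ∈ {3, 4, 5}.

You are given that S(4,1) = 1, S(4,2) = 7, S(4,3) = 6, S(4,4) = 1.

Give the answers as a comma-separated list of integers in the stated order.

301, 350, 140

row 5: T[5][1]=1·1+0=1  T[5][2]=2·7+1=15  T[5][3]=3·6+7=25  T[5][4]=4·1+6=10  T[5][5]=5·0+1=1
row 6: T[6][2]=2·15+1=31  T[6][3]=3·25+15=90  T[6][4]=4·10+25=65  T[6][5]=5·1+10=15
row 7: T[7][3]=3·90+31=301  T[7][4]=4·65+90=350  T[7][5]=5·15+65=140
Read S(7,3) = 301, S(7,4) = 350, S(7,5) = 140.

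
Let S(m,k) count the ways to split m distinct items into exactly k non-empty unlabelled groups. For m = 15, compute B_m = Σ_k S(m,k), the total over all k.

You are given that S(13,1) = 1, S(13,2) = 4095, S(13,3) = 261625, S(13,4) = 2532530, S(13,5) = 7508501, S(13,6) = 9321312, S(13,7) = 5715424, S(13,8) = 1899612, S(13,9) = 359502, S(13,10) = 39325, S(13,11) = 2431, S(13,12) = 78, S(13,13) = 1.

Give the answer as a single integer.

1382958545

[14] T[14,1]:1*1+0=1 · T[14,2]:2*4095+1=8191 · T[14,3]:3*261625+4095=788970 · T[14,4]:4*2532530+261625=10391745 · T[14,5]:5*7508501+2532530=40075035 · T[14,6]:6*9321312+7508501=63436373 · T[14,7]:7*5715424+9321312=49329280 · T[14,8]:8*1899612+5715424=20912320 · T[14,9]:9*359502+1899612=5135130 · T[14,10]:10*39325+359502=752752 · T[14,11]:11*2431+39325=66066 · T[14,12]:12*78+2431=3367 · T[14,13]:13*1+78=91 · T[14,14]:14*0+1=1
[15] T[15,1]:1*1+0=1 · T[15,2]:2*8191+1=16383 · T[15,3]:3*788970+8191=2375101 · T[15,4]:4*10391745+788970=42355950 · T[15,5]:5*40075035+10391745=210766920 · T[15,6]:6*63436373+40075035=420693273 · T[15,7]:7*49329280+63436373=408741333 · T[15,8]:8*20912320+49329280=216627840 · T[15,9]:9*5135130+20912320=67128490 · T[15,10]:10*752752+5135130=12662650 · T[15,11]:11*66066+752752=1479478 · T[15,12]:12*3367+66066=106470 · T[15,13]:13*91+3367=4550 · T[15,14]:14*1+91=105 · T[15,15]:15*0+1=1
B_15 = ΣS(15,k) = 1+16383+2375101+42355950+210766920+420693273+408741333+216627840+67128490+12662650+1479478+106470+4550+105+1 = 1382958545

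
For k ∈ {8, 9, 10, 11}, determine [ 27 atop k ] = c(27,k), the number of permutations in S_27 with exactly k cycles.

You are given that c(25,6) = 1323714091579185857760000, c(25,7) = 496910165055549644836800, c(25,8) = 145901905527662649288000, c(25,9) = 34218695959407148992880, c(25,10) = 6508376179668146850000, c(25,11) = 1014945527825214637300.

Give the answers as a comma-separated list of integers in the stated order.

121502371102392939781636800, 30180059720580991603896800, 6121499916241722700424880, 1025860474208872152587880

@26  (26,7):496910165055549644836800·25+1323714091579185857760000→13746468217967926978680000, (26,8):145901905527662649288000·25+496910165055549644836800→4144457803247115877036800, (26,9):34218695959407148992880·25+145901905527662649288000→1001369304512841374110000, (26,10):6508376179668146850000·25+34218695959407148992880→196928100451110820242880, (26,11):1014945527825214637300·25+6508376179668146850000→31882014375298512782500
@27  (27,8):4144457803247115877036800·26+13746468217967926978680000→121502371102392939781636800, (27,9):1001369304512841374110000·26+4144457803247115877036800→30180059720580991603896800, (27,10):196928100451110820242880·26+1001369304512841374110000→6121499916241722700424880, (27,11):31882014375298512782500·26+196928100451110820242880→1025860474208872152587880
Read c(27,8) = 121502371102392939781636800, c(27,9) = 30180059720580991603896800, c(27,10) = 6121499916241722700424880, c(27,11) = 1025860474208872152587880.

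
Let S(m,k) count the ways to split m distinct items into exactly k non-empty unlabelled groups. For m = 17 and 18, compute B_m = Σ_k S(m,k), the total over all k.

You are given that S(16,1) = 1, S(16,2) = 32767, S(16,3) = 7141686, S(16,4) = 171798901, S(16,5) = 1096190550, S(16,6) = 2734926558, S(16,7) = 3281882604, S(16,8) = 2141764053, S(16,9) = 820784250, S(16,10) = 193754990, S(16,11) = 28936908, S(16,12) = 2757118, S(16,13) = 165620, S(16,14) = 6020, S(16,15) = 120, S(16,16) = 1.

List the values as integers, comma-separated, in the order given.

82864869804, 682076806159

[17] T[17,1]:1*1+0=1 · T[17,2]:2*32767+1=65535 · T[17,3]:3*7141686+32767=21457825 · T[17,4]:4*171798901+7141686=694337290 · T[17,5]:5*1096190550+171798901=5652751651 · T[17,6]:6*2734926558+1096190550=17505749898 · T[17,7]:7*3281882604+2734926558=25708104786 · T[17,8]:8*2141764053+3281882604=20415995028 · T[17,9]:9*820784250+2141764053=9528822303 · T[17,10]:10*193754990+820784250=2758334150 · T[17,11]:11*28936908+193754990=512060978 · T[17,12]:12*2757118+28936908=62022324 · T[17,13]:13*165620+2757118=4910178 · T[17,14]:14*6020+165620=249900 · T[17,15]:15*120+6020=7820 · T[17,16]:16*1+120=136 · T[17,17]:17*0+1=1
[18] T[18,1]:1*1+0=1 · T[18,2]:2*65535+1=131071 · T[18,3]:3*21457825+65535=64439010 · T[18,4]:4*694337290+21457825=2798806985 · T[18,5]:5*5652751651+694337290=28958095545 · T[18,6]:6*17505749898+5652751651=110687251039 · T[18,7]:7*25708104786+17505749898=197462483400 · T[18,8]:8*20415995028+25708104786=189036065010 · T[18,9]:9*9528822303+20415995028=106175395755 · T[18,10]:10*2758334150+9528822303=37112163803 · T[18,11]:11*512060978+2758334150=8391004908 · T[18,12]:12*62022324+512060978=1256328866 · T[18,13]:13*4910178+62022324=125854638 · T[18,14]:14*249900+4910178=8408778 · T[18,15]:15*7820+249900=367200 · T[18,16]:16*136+7820=9996 · T[18,17]:17*1+136=153 · T[18,18]:18*0+1=1
B_17 = ΣS(17,k) = 1+65535+21457825+694337290+5652751651+17505749898+25708104786+20415995028+9528822303+2758334150+512060978+62022324+4910178+249900+7820+136+1 = 82864869804
B_18 = ΣS(18,k) = 1+131071+64439010+2798806985+28958095545+110687251039+197462483400+189036065010+106175395755+37112163803+8391004908+1256328866+125854638+8408778+367200+9996+153+1 = 682076806159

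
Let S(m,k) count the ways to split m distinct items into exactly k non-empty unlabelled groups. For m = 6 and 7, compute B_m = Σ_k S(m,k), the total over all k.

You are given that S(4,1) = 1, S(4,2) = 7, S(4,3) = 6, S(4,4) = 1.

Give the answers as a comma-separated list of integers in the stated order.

203, 877

i=5: T(5,1)=0+1·1=1 | T(5,2)=1+2·7=15 | T(5,3)=7+3·6=25 | T(5,4)=6+4·1=10 | T(5,5)=1+5·0=1
i=6: T(6,1)=0+1·1=1 | T(6,2)=1+2·15=31 | T(6,3)=15+3·25=90 | T(6,4)=25+4·10=65 | T(6,5)=10+5·1=15 | T(6,6)=1+6·0=1
i=7: T(7,1)=0+1·1=1 | T(7,2)=1+2·31=63 | T(7,3)=31+3·90=301 | T(7,4)=90+4·65=350 | T(7,5)=65+5·15=140 | T(7,6)=15+6·1=21 | T(7,7)=1+7·0=1
B_6 = ΣS(6,k) = 1+31+90+65+15+1 = 203
B_7 = ΣS(7,k) = 1+63+301+350+140+21+1 = 877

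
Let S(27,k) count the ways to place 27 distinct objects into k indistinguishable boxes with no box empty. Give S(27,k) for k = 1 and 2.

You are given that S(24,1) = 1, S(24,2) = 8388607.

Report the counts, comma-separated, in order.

1, 67108863

@25  (25,1):1·1+0→1, (25,2):8388607·2+1→16777215
@26  (26,1):1·1+0→1, (26,2):16777215·2+1→33554431
@27  (27,1):1·1+0→1, (27,2):33554431·2+1→67108863
Read S(27,1) = 1, S(27,2) = 67108863.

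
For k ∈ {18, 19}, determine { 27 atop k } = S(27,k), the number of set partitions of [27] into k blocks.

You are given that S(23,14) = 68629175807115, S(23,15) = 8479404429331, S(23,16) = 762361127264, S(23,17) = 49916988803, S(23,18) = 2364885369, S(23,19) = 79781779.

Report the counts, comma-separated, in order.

r24: T_24,15=15×8479404429331+68629175807115=195820242247080; T_24,16=16×762361127264+8479404429331=20677182465555; T_24,17=17×49916988803+762361127264=1610949936915; T_24,18=18×2364885369+49916988803=92484925445; T_24,19=19×79781779+2364885369=3880739170
r25: T_25,16=16×20677182465555+195820242247080=526655161695960; T_25,17=17×1610949936915+20677182465555=48063331393110; T_25,18=18×92484925445+1610949936915=3275678594925; T_25,19=19×3880739170+92484925445=166218969675
r26: T_26,17=17×48063331393110+526655161695960=1343731795378830; T_26,18=18×3275678594925+48063331393110=107025546101760; T_26,19=19×166218969675+3275678594925=6433839018750
r27: T_27,18=18×107025546101760+1343731795378830=3270191625210510; T_27,19=19×6433839018750+107025546101760=229268487458010
Read S(27,18) = 3270191625210510, S(27,19) = 229268487458010.

3270191625210510, 229268487458010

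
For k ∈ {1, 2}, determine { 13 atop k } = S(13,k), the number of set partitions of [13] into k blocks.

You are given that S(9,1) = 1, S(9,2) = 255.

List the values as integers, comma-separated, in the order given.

1, 4095

@10  (10,1):1·1+0→1, (10,2):255·2+1→511
@11  (11,1):1·1+0→1, (11,2):511·2+1→1023
@12  (12,1):1·1+0→1, (12,2):1023·2+1→2047
@13  (13,1):1·1+0→1, (13,2):2047·2+1→4095
Read S(13,1) = 1, S(13,2) = 4095.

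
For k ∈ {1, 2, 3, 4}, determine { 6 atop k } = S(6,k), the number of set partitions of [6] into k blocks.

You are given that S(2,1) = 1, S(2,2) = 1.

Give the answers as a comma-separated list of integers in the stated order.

1, 31, 90, 65

row 3: T[3][1]=1·1+0=1  T[3][2]=2·1+1=3  T[3][3]=3·0+1=1
row 4: T[4][1]=1·1+0=1  T[4][2]=2·3+1=7  T[4][3]=3·1+3=6  T[4][4]=4·0+1=1
row 5: T[5][1]=1·1+0=1  T[5][2]=2·7+1=15  T[5][3]=3·6+7=25  T[5][4]=4·1+6=10
row 6: T[6][1]=1·1+0=1  T[6][2]=2·15+1=31  T[6][3]=3·25+15=90  T[6][4]=4·10+25=65
Read S(6,1) = 1, S(6,2) = 31, S(6,3) = 90, S(6,4) = 65.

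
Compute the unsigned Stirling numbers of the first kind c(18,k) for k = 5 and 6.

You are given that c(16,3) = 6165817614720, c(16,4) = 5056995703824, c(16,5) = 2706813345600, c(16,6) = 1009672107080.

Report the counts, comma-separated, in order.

909299905844112, 369012649234384

r17: T_17,4=16×5056995703824+6165817614720=87077748875904; T_17,5=16×2706813345600+5056995703824=48366009233424; T_17,6=16×1009672107080+2706813345600=18861567058880
r18: T_18,5=17×48366009233424+87077748875904=909299905844112; T_18,6=17×18861567058880+48366009233424=369012649234384
Read c(18,5) = 909299905844112, c(18,6) = 369012649234384.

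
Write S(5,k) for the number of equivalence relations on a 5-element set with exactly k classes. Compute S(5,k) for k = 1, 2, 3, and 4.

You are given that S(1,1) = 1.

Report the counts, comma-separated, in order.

1, 15, 25, 10

row 2: T[2][1]=1·1+0=1  T[2][2]=2·0+1=1
row 3: T[3][1]=1·1+0=1  T[3][2]=2·1+1=3  T[3][3]=3·0+1=1
row 4: T[4][1]=1·1+0=1  T[4][2]=2·3+1=7  T[4][3]=3·1+3=6  T[4][4]=4·0+1=1
row 5: T[5][1]=1·1+0=1  T[5][2]=2·7+1=15  T[5][3]=3·6+7=25  T[5][4]=4·1+6=10
Read S(5,1) = 1, S(5,2) = 15, S(5,3) = 25, S(5,4) = 10.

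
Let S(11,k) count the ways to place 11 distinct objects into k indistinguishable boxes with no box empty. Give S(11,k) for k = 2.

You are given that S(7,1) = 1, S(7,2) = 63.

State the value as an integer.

1023

i=8: T(8,1)=0+1·1=1 | T(8,2)=1+2·63=127
i=9: T(9,1)=0+1·1=1 | T(9,2)=1+2·127=255
i=10: T(10,1)=0+1·1=1 | T(10,2)=1+2·255=511
i=11: T(11,2)=1+2·511=1023
Read S(11,2) = 1023.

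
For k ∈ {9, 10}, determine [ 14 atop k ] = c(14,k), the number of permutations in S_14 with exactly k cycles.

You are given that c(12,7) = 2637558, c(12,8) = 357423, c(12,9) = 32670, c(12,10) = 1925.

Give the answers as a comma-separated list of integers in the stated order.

r13: T_13,8=12×357423+2637558=6926634; T_13,9=12×32670+357423=749463; T_13,10=12×1925+32670=55770
r14: T_14,9=13×749463+6926634=16669653; T_14,10=13×55770+749463=1474473
Read c(14,9) = 16669653, c(14,10) = 1474473.

16669653, 1474473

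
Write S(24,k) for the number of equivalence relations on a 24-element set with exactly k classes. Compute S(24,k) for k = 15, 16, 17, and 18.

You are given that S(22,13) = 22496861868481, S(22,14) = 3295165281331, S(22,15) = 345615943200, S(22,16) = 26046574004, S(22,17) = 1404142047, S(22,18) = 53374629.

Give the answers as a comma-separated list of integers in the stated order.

195820242247080, 20677182465555, 1610949936915, 92484925445

row 23: T[23][14]=14·3295165281331+22496861868481=68629175807115  T[23][15]=15·345615943200+3295165281331=8479404429331  T[23][16]=16·26046574004+345615943200=762361127264  T[23][17]=17·1404142047+26046574004=49916988803  T[23][18]=18·53374629+1404142047=2364885369
row 24: T[24][15]=15·8479404429331+68629175807115=195820242247080  T[24][16]=16·762361127264+8479404429331=20677182465555  T[24][17]=17·49916988803+762361127264=1610949936915  T[24][18]=18·2364885369+49916988803=92484925445
Read S(24,15) = 195820242247080, S(24,16) = 20677182465555, S(24,17) = 1610949936915, S(24,18) = 92484925445.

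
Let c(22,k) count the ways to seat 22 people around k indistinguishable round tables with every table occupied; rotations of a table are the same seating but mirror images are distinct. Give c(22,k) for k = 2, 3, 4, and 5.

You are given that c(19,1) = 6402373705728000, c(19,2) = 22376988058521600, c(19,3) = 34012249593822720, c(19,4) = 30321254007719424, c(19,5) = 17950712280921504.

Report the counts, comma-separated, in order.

i=20: T(20,1)=0+19·6402373705728000=121645100408832000 | T(20,2)=6402373705728000+19·22376988058521600=431565146817638400 | T(20,3)=22376988058521600+19·34012249593822720=668609730341153280 | T(20,4)=34012249593822720+19·30321254007719424=610116075740491776 | T(20,5)=30321254007719424+19·17950712280921504=371384787345228000
i=21: T(21,1)=0+20·121645100408832000=2432902008176640000 | T(21,2)=121645100408832000+20·431565146817638400=8752948036761600000 | T(21,3)=431565146817638400+20·668609730341153280=13803759753640704000 | T(21,4)=668609730341153280+20·610116075740491776=12870931245150988800 | T(21,5)=610116075740491776+20·371384787345228000=8037811822645051776
i=22: T(22,2)=2432902008176640000+21·8752948036761600000=186244810780170240000 | T(22,3)=8752948036761600000+21·13803759753640704000=298631902863216384000 | T(22,4)=13803759753640704000+21·12870931245150988800=284093315901811468800 | T(22,5)=12870931245150988800+21·8037811822645051776=181664979520697076096
Read c(22,2) = 186244810780170240000, c(22,3) = 298631902863216384000, c(22,4) = 284093315901811468800, c(22,5) = 181664979520697076096.

186244810780170240000, 298631902863216384000, 284093315901811468800, 181664979520697076096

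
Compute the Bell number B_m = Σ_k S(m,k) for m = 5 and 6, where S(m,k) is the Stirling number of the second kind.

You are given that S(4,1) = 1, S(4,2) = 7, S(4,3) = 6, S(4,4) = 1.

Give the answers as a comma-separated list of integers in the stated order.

52, 203

row 5: T[5][1]=1·1+0=1  T[5][2]=2·7+1=15  T[5][3]=3·6+7=25  T[5][4]=4·1+6=10  T[5][5]=5·0+1=1
row 6: T[6][1]=1·1+0=1  T[6][2]=2·15+1=31  T[6][3]=3·25+15=90  T[6][4]=4·10+25=65  T[6][5]=5·1+10=15  T[6][6]=6·0+1=1
B_5 = ΣS(5,k) = 1+15+25+10+1 = 52
B_6 = ΣS(6,k) = 1+31+90+65+15+1 = 203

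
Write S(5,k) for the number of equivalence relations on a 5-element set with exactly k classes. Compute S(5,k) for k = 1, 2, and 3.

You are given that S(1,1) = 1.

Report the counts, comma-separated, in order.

1, 15, 25

i=2: T(2,1)=0+1·1=1 | T(2,2)=1+2·0=1
i=3: T(3,1)=0+1·1=1 | T(3,2)=1+2·1=3 | T(3,3)=1+3·0=1
i=4: T(4,1)=0+1·1=1 | T(4,2)=1+2·3=7 | T(4,3)=3+3·1=6
i=5: T(5,1)=0+1·1=1 | T(5,2)=1+2·7=15 | T(5,3)=7+3·6=25
Read S(5,1) = 1, S(5,2) = 15, S(5,3) = 25.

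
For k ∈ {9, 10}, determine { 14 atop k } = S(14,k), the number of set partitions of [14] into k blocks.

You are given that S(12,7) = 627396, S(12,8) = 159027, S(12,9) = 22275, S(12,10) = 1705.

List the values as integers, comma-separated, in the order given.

5135130, 752752

i=13: T(13,8)=627396+8·159027=1899612 | T(13,9)=159027+9·22275=359502 | T(13,10)=22275+10·1705=39325
i=14: T(14,9)=1899612+9·359502=5135130 | T(14,10)=359502+10·39325=752752
Read S(14,9) = 5135130, S(14,10) = 752752.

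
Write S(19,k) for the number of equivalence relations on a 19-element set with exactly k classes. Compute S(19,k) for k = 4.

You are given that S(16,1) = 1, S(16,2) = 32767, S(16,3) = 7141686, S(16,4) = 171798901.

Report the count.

r17: T_17,2=2×32767+1=65535; T_17,3=3×7141686+32767=21457825; T_17,4=4×171798901+7141686=694337290
r18: T_18,3=3×21457825+65535=64439010; T_18,4=4×694337290+21457825=2798806985
r19: T_19,4=4×2798806985+64439010=11259666950
Read S(19,4) = 11259666950.

11259666950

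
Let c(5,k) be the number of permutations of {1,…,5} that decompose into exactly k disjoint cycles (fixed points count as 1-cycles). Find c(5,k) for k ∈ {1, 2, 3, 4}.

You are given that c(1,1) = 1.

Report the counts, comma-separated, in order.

24, 50, 35, 10

i=2: T(2,1)=0+1·1=1 | T(2,2)=1+1·0=1
i=3: T(3,1)=0+2·1=2 | T(3,2)=1+2·1=3 | T(3,3)=1+2·0=1
i=4: T(4,1)=0+3·2=6 | T(4,2)=2+3·3=11 | T(4,3)=3+3·1=6 | T(4,4)=1+3·0=1
i=5: T(5,1)=0+4·6=24 | T(5,2)=6+4·11=50 | T(5,3)=11+4·6=35 | T(5,4)=6+4·1=10
Read c(5,1) = 24, c(5,2) = 50, c(5,3) = 35, c(5,4) = 10.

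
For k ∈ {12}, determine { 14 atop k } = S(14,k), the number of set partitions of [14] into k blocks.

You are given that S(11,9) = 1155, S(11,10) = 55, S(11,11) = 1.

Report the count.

[12] T[12,10]:10*55+1155=1705 · T[12,11]:11*1+55=66 · T[12,12]:12*0+1=1
[13] T[13,11]:11*66+1705=2431 · T[13,12]:12*1+66=78
[14] T[14,12]:12*78+2431=3367
Read S(14,12) = 3367.

3367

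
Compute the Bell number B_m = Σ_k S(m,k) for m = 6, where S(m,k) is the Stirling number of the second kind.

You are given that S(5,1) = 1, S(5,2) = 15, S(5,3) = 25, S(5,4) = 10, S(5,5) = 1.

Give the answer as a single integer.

203

r6: T_6,1=1×1+0=1; T_6,2=2×15+1=31; T_6,3=3×25+15=90; T_6,4=4×10+25=65; T_6,5=5×1+10=15; T_6,6=6×0+1=1
B_6 = ΣS(6,k) = 1+31+90+65+15+1 = 203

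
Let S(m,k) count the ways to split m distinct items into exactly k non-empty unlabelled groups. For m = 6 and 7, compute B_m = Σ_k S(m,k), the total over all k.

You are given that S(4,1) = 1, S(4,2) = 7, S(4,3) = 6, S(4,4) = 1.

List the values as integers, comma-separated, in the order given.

[5] T[5,1]:1*1+0=1 · T[5,2]:2*7+1=15 · T[5,3]:3*6+7=25 · T[5,4]:4*1+6=10 · T[5,5]:5*0+1=1
[6] T[6,1]:1*1+0=1 · T[6,2]:2*15+1=31 · T[6,3]:3*25+15=90 · T[6,4]:4*10+25=65 · T[6,5]:5*1+10=15 · T[6,6]:6*0+1=1
[7] T[7,1]:1*1+0=1 · T[7,2]:2*31+1=63 · T[7,3]:3*90+31=301 · T[7,4]:4*65+90=350 · T[7,5]:5*15+65=140 · T[7,6]:6*1+15=21 · T[7,7]:7*0+1=1
B_6 = ΣS(6,k) = 1+31+90+65+15+1 = 203
B_7 = ΣS(7,k) = 1+63+301+350+140+21+1 = 877

203, 877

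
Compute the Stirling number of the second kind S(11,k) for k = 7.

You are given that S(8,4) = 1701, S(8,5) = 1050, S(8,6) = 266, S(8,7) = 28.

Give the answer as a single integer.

[9] T[9,5]:5*1050+1701=6951 · T[9,6]:6*266+1050=2646 · T[9,7]:7*28+266=462
[10] T[10,6]:6*2646+6951=22827 · T[10,7]:7*462+2646=5880
[11] T[11,7]:7*5880+22827=63987
Read S(11,7) = 63987.

63987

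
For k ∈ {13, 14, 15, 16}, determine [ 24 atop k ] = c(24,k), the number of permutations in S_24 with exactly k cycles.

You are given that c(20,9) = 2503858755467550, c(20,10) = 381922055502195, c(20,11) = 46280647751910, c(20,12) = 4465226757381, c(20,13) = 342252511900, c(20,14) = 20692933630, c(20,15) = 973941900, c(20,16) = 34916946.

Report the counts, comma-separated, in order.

[21] T[21,10]:20*381922055502195+2503858755467550=10142299865511450 · T[21,11]:20*46280647751910+381922055502195=1307535010540395 · T[21,12]:20*4465226757381+46280647751910=135585182899530 · T[21,13]:20*342252511900+4465226757381=11310276995381 · T[21,14]:20*20692933630+342252511900=756111184500 · T[21,15]:20*973941900+20692933630=40171771630 · T[21,16]:20*34916946+973941900=1672280820
[22] T[22,11]:21*1307535010540395+10142299865511450=37600535086859745 · T[22,12]:21*135585182899530+1307535010540395=4154823851430525 · T[22,13]:21*11310276995381+135585182899530=373100999802531 · T[22,14]:21*756111184500+11310276995381=27188611869881 · T[22,15]:21*40171771630+756111184500=1599718388730 · T[22,16]:21*1672280820+40171771630=75289668850
[23] T[23,12]:22*4154823851430525+37600535086859745=129006659818331295 · T[23,13]:22*373100999802531+4154823851430525=12363045847086207 · T[23,14]:22*27188611869881+373100999802531=971250460939913 · T[23,15]:22*1599718388730+27188611869881=62382416421941 · T[23,16]:22*75289668850+1599718388730=3256091103430
[24] T[24,13]:23*12363045847086207+129006659818331295=413356714301314056 · T[24,14]:23*971250460939913+12363045847086207=34701806448704206 · T[24,15]:23*62382416421941+971250460939913=2406046038644556 · T[24,16]:23*3256091103430+62382416421941=137272511800831
Read c(24,13) = 413356714301314056, c(24,14) = 34701806448704206, c(24,15) = 2406046038644556, c(24,16) = 137272511800831.

413356714301314056, 34701806448704206, 2406046038644556, 137272511800831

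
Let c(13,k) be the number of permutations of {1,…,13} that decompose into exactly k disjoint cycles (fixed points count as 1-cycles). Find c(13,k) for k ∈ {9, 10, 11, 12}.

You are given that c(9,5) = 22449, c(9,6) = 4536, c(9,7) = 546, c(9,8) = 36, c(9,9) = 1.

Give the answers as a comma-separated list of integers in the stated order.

749463, 55770, 2717, 78

@10  (10,6):4536·9+22449→63273, (10,7):546·9+4536→9450, (10,8):36·9+546→870, (10,9):1·9+36→45, (10,10):0·9+1→1
@11  (11,7):9450·10+63273→157773, (11,8):870·10+9450→18150, (11,9):45·10+870→1320, (11,10):1·10+45→55, (11,11):0·10+1→1
@12  (12,8):18150·11+157773→357423, (12,9):1320·11+18150→32670, (12,10):55·11+1320→1925, (12,11):1·11+55→66, (12,12):0·11+1→1
@13  (13,9):32670·12+357423→749463, (13,10):1925·12+32670→55770, (13,11):66·12+1925→2717, (13,12):1·12+66→78
Read c(13,9) = 749463, c(13,10) = 55770, c(13,11) = 2717, c(13,12) = 78.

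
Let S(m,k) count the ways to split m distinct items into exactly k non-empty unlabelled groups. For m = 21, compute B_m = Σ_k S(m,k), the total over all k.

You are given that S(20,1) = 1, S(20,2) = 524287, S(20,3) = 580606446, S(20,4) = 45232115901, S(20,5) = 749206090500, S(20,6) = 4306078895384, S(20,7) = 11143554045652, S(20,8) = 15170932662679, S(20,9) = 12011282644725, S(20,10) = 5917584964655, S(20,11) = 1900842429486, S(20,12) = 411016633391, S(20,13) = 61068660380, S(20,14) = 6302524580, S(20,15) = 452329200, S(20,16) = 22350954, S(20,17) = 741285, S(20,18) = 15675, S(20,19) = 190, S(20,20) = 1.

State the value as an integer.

@21  (21,1):1·1+0→1, (21,2):524287·2+1→1048575, (21,3):580606446·3+524287→1742343625, (21,4):45232115901·4+580606446→181509070050, (21,5):749206090500·5+45232115901→3791262568401, (21,6):4306078895384·6+749206090500→26585679462804, (21,7):11143554045652·7+4306078895384→82310957214948, (21,8):15170932662679·8+11143554045652→132511015347084, (21,9):12011282644725·9+15170932662679→123272476465204, (21,10):5917584964655·10+12011282644725→71187132291275, (21,11):1900842429486·11+5917584964655→26826851689001, (21,12):411016633391·12+1900842429486→6833042030178, (21,13):61068660380·13+411016633391→1204909218331, (21,14):6302524580·14+61068660380→149304004500, (21,15):452329200·15+6302524580→13087462580, (21,16):22350954·16+452329200→809944464, (21,17):741285·17+22350954→34952799, (21,18):15675·18+741285→1023435, (21,19):190·19+15675→19285, (21,20):1·20+190→210, (21,21):0·21+1→1
B_21 = ΣS(21,k) = 1+1048575+1742343625+181509070050+3791262568401+26585679462804+82310957214948+132511015347084+123272476465204+71187132291275+26826851689001+6833042030178+1204909218331+149304004500+13087462580+809944464+34952799+1023435+19285+210+1 = 474869816156751

474869816156751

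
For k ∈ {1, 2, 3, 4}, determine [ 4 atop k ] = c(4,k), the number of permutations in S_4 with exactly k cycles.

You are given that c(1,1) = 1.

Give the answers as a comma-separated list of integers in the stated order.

6, 11, 6, 1

row 2: T[2][1]=1·1+0=1  T[2][2]=1·0+1=1
row 3: T[3][1]=2·1+0=2  T[3][2]=2·1+1=3  T[3][3]=2·0+1=1
row 4: T[4][1]=3·2+0=6  T[4][2]=3·3+2=11  T[4][3]=3·1+3=6  T[4][4]=3·0+1=1
Read c(4,1) = 6, c(4,2) = 11, c(4,3) = 6, c(4,4) = 1.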